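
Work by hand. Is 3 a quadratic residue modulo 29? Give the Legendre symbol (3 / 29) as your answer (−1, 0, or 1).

Euler's criterion: (3/29) ≡ 3^14 (mod 29).
3^2 ≡ 9 (mod 29)
3^4 ≡ 23 (mod 29)
3^8 ≡ 7 (mod 29)
3^14 = 3^(8+4+2) ≡ 28 (mod 29).
Result is 28 ≡ −1, so (3/29) = −1.

-1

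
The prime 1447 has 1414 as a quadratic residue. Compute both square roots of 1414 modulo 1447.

Since 1447 ≡ 3 (mod 4), a square root of 1414 is 1414^((1447+1)/4) = 1414^362 mod 1447.
Repeated squaring: 1414^2≡1089, 1414^4≡828, 1414^8≡1153, 1414^16≡1063, 1414^32≡1309, 1414^64≡233, 1414^128≡750, 1414^256≡1064 (mod 1447).
1414^362 = 1414^(256+64+32+8+2) ≡ 1354 (mod 1447).
Check: 1354² = 1833316 ≡ 1414 (mod 1447). The two roots are 93 and 1354.

93, 1354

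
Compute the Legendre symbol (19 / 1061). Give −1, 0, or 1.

1

Euler's criterion: (19/1061) ≡ 19^530 (mod 1061).
19^2 ≡ 361 (mod 1061)
19^4 ≡ 879 (mod 1061)
19^8 ≡ 233 (mod 1061)
19^16 ≡ 178 (mod 1061)
19^32 ≡ 915 (mod 1061)
19^64 ≡ 96 (mod 1061)
19^128 ≡ 728 (mod 1061)
19^256 ≡ 545 (mod 1061)
19^512 ≡ 1006 (mod 1061)
19^530 = 19^(512+16+2) ≡ 1 (mod 1061).
Result is 1, so (19/1061) = 1.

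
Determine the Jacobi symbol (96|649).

Pull out 2^5: since 649 ≡ 1 (mod 8), (2/649) = +1, so (2/649)^5 = +1.
Reciprocity: 3 ≡ 3 and 649 ≡ 1 (mod 4), so (3/649) = +(649/3).
Reduce top mod 3: now compute (1/3).
Reached (1/3) = 1. Collecting the sign flips along the way, the symbol is +1.

1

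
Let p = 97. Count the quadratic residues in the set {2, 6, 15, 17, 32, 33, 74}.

4

(2/97) = +1 → QR.
(6/97) = +1 → QR.
(15/97) = -1 → non-residue.
(17/97) = -1 → non-residue.
(32/97) = +1 → QR.
(33/97) = +1 → QR.
(74/97) = -1 → non-residue.
Total quadratic residues among the 7: 4.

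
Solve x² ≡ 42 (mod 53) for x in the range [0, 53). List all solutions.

25, 28

53 ≡ 1 (mod 4), so we find a root by search.
Trying successive values, 25² = 625 ≡ 42 (mod 53). The other root is 53 − 25 = 28.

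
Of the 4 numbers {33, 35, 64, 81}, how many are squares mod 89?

2

(33/89) = -1 → non-residue.
(35/89) = -1 → non-residue.
(64/89) = +1 → QR.
(81/89) = +1 → QR.
Total quadratic residues among the 4: 2.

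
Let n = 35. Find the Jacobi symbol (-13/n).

First reduce: -13 ≡ 22 (mod 35).
Pull out 2: since 35 ≡ 3 (mod 8), (2/35) = -1.
Reciprocity: 11 ≡ 3 and 35 ≡ 3 (mod 4), so (11/35) = −(35/11).
Reduce top mod 11: now compute (2/11).
Pull out 2: since 11 ≡ 3 (mod 8), (2/11) = -1.
Reached (1/11) = 1. Collecting the sign flips along the way, the symbol is -1.

-1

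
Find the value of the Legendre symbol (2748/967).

Euler's criterion: (2748/967) ≡ 814^483 (mod 967).
814^2 ≡ 201 (mod 967)
814^4 ≡ 754 (mod 967)
814^8 ≡ 887 (mod 967)
814^16 ≡ 598 (mod 967)
814^32 ≡ 781 (mod 967)
814^64 ≡ 751 (mod 967)
814^128 ≡ 240 (mod 967)
814^256 ≡ 547 (mod 967)
814^483 = 814^(256+128+64+32+2+1) ≡ 966 (mod 967).
Result is 966 ≡ −1, so (2748/967) = −1.

-1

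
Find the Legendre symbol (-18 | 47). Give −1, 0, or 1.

-1

First reduce: -18 ≡ 29 (mod 47).
Reciprocity: 29 ≡ 1 and 47 ≡ 3 (mod 4), so (29/47) = +(47/29).
Reduce top mod 29: now compute (18/29).
Pull out 2: since 29 ≡ 5 (mod 8), (2/29) = -1.
Reciprocity: 9 ≡ 1 and 29 ≡ 1 (mod 4), so (9/29) = +(29/9).
Reduce top mod 9: now compute (2/9).
Pull out 2: since 9 ≡ 1 (mod 8), (2/9) = +1.
Reached (1/9) = 1. Collecting the sign flips along the way, the symbol is -1.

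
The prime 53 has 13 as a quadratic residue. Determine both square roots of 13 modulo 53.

15, 38

53 ≡ 1 (mod 4), so we find a root by search.
Trying successive values, 15² = 225 ≡ 13 (mod 53). The other root is 53 − 15 = 38.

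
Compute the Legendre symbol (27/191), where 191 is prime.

1

Euler's criterion: (27/191) ≡ 27^95 (mod 191).
27^2 ≡ 156 (mod 191)
27^4 ≡ 79 (mod 191)
27^8 ≡ 129 (mod 191)
27^16 ≡ 24 (mod 191)
27^32 ≡ 3 (mod 191)
27^64 ≡ 9 (mod 191)
27^95 = 27^(64+16+8+4+2+1) ≡ 1 (mod 191).
Result is 1, so (27/191) = 1.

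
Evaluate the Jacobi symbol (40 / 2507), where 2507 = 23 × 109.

1

Pull out 2^3: since 2507 ≡ 3 (mod 8), (2/2507) = -1, so (2/2507)^3 = -1.
Reciprocity: 5 ≡ 1 and 2507 ≡ 3 (mod 4), so (5/2507) = +(2507/5).
Reduce top mod 5: now compute (2/5).
Pull out 2: since 5 ≡ 5 (mod 8), (2/5) = -1.
Reached (1/5) = 1. Collecting the sign flips along the way, the symbol is +1.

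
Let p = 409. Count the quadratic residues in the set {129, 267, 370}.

(129/409) = -1 → non-residue.
(267/409) = +1 → QR.
(370/409) = -1 → non-residue.
Total quadratic residues among the 3: 1.

1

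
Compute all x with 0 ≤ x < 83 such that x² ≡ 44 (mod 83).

Since 83 ≡ 3 (mod 4), a square root of 44 is 44^((83+1)/4) = 44^21 mod 83.
Repeated squaring: 44^2≡27, 44^4≡65, 44^8≡75, 44^16≡64 (mod 83).
44^21 = 44^(16+4+1) ≡ 25 (mod 83).
Check: 25² = 625 ≡ 44 (mod 83). The two roots are 25 and 58.

25, 58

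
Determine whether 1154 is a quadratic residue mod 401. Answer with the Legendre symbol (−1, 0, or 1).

Euler's criterion: (1154/401) ≡ 352^200 (mod 401).
352^2 ≡ 396 (mod 401)
352^4 ≡ 25 (mod 401)
352^8 ≡ 224 (mod 401)
352^16 ≡ 51 (mod 401)
352^32 ≡ 195 (mod 401)
352^64 ≡ 331 (mod 401)
352^128 ≡ 88 (mod 401)
352^200 = 352^(128+64+8) ≡ 1 (mod 401).
Result is 1, so (1154/401) = 1.

1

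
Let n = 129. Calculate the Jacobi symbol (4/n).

Pull out 2^2: since 129 ≡ 1 (mod 8), (2/129) = +1, so (2/129)^2 = +1.
Reached (1/129) = 1. Collecting the sign flips along the way, the symbol is +1.

1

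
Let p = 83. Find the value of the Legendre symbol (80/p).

Pull out 2^4: since 83 ≡ 3 (mod 8), (2/83) = -1, so (2/83)^4 = +1.
Reciprocity: 5 ≡ 1 and 83 ≡ 3 (mod 4), so (5/83) = +(83/5).
Reduce top mod 5: now compute (3/5).
Reciprocity: 3 ≡ 3 and 5 ≡ 1 (mod 4), so (3/5) = +(5/3).
Reduce top mod 3: now compute (2/3).
Pull out 2: since 3 ≡ 3 (mod 8), (2/3) = -1.
Reached (1/3) = 1. Collecting the sign flips along the way, the symbol is -1.

-1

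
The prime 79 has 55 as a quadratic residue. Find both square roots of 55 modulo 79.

23, 56

Since 79 ≡ 3 (mod 4), a square root of 55 is 55^((79+1)/4) = 55^20 mod 79.
Repeated squaring: 55^2≡23, 55^4≡55, 55^8≡23, 55^16≡55 (mod 79).
55^20 = 55^(16+4) ≡ 23 (mod 79).
Check: 23² = 529 ≡ 55 (mod 79). The two roots are 23 and 56.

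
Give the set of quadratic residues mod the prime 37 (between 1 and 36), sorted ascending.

Square k = 1,…,18 (k and 37−k give the same square):
1²=1, 2²=4, 3²=9, 4²=16, 5²=25, 6²=36, 7²≡12, 8²≡27, 9²≡7, 10²≡26, 11²≡10, 12²≡33, 13²≡21, 14²≡11, 15²≡3, 16²≡34, 17²≡30, 18²≡28 (mod 37).
So the quadratic residues mod 37 are {1, 3, 4, 7, 9, 10, 11, 12, 16, 21, 25, 26, 27, 28, 30, 33, 34, 36}.

1 3 4 7 9 10 11 12 16 21 25 26 27 28 30 33 34 36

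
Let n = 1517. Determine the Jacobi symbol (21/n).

Reciprocity: 21 ≡ 1 and 1517 ≡ 1 (mod 4), so (21/1517) = +(1517/21).
Reduce top mod 21: now compute (5/21).
Reciprocity: 5 ≡ 1 and 21 ≡ 1 (mod 4), so (5/21) = +(21/5).
Reduce top mod 5: now compute (1/5).
Reached (1/5) = 1. Collecting the sign flips along the way, the symbol is +1.

1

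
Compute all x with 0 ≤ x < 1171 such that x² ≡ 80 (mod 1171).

Since 1171 ≡ 3 (mod 4), a square root of 80 is 80^((1171+1)/4) = 80^293 mod 1171.
Repeated squaring: 80^2≡545, 80^4≡762, 80^8≡999, 80^16≡309, 80^32≡630, 80^64≡1102, 80^128≡77, 80^256≡74 (mod 1171).
80^293 = 80^(256+32+4+1) ≡ 263 (mod 1171).
Check: 263² = 69169 ≡ 80 (mod 1171). The two roots are 263 and 908.

263, 908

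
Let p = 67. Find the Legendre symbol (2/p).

-1

Euler's criterion: (2/67) ≡ 2^33 (mod 67).
2^2 ≡ 4 (mod 67)
2^4 ≡ 16 (mod 67)
2^8 ≡ 55 (mod 67)
2^16 ≡ 10 (mod 67)
2^32 ≡ 33 (mod 67)
2^33 = 2^(32+1) ≡ 66 (mod 67).
Result is 66 ≡ −1, so (2/67) = −1.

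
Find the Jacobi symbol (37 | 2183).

0

Reciprocity: 37 ≡ 1 and 2183 ≡ 3 (mod 4), so (37/2183) = +(2183/37).
Reduce top mod 37: now compute (0/37).
Top reduces to 0: gcd > 1, so the symbol is 0.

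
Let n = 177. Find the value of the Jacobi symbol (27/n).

Reciprocity: 27 ≡ 3 and 177 ≡ 1 (mod 4), so (27/177) = +(177/27).
Reduce top mod 27: now compute (15/27).
Reciprocity: 15 ≡ 3 and 27 ≡ 3 (mod 4), so (15/27) = −(27/15).
Reduce top mod 15: now compute (12/15).
Pull out 2^2: since 15 ≡ 7 (mod 8), (2/15) = +1, so (2/15)^2 = +1.
Reciprocity: 3 ≡ 3 and 15 ≡ 3 (mod 4), so (3/15) = −(15/3).
Reduce top mod 3: now compute (0/3).
Top reduces to 0: gcd > 1, so the symbol is 0.

0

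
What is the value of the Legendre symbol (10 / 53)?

Pull out 2: since 53 ≡ 5 (mod 8), (2/53) = -1.
Reciprocity: 5 ≡ 1 and 53 ≡ 1 (mod 4), so (5/53) = +(53/5).
Reduce top mod 5: now compute (3/5).
Reciprocity: 3 ≡ 3 and 5 ≡ 1 (mod 4), so (3/5) = +(5/3).
Reduce top mod 3: now compute (2/3).
Pull out 2: since 3 ≡ 3 (mod 8), (2/3) = -1.
Reached (1/3) = 1. Collecting the sign flips along the way, the symbol is +1.

1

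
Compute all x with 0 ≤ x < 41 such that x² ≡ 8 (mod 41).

7, 34

41 ≡ 1 (mod 4), so we find a root by search.
Trying successive values, 7² = 49 ≡ 8 (mod 41). The other root is 41 − 7 = 34.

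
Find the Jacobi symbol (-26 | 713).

First reduce: -26 ≡ 687 (mod 713).
Reciprocity: 687 ≡ 3 and 713 ≡ 1 (mod 4), so (687/713) = +(713/687).
Reduce top mod 687: now compute (26/687).
Pull out 2: since 687 ≡ 7 (mod 8), (2/687) = +1.
Reciprocity: 13 ≡ 1 and 687 ≡ 3 (mod 4), so (13/687) = +(687/13).
Reduce top mod 13: now compute (11/13).
Reciprocity: 11 ≡ 3 and 13 ≡ 1 (mod 4), so (11/13) = +(13/11).
Reduce top mod 11: now compute (2/11).
Pull out 2: since 11 ≡ 3 (mod 8), (2/11) = -1.
Reached (1/11) = 1. Collecting the sign flips along the way, the symbol is -1.

-1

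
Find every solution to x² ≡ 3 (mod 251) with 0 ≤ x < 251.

Since 251 ≡ 3 (mod 4), a square root of 3 is 3^((251+1)/4) = 3^63 mod 251.
Repeated squaring: 3^2≡9, 3^4≡81, 3^8≡35, 3^16≡221, 3^32≡147 (mod 251).
3^63 = 3^(32+16+8+4+2+1) ≡ 175 (mod 251).
Check: 175² = 30625 ≡ 3 (mod 251). The two roots are 76 and 175.

76, 175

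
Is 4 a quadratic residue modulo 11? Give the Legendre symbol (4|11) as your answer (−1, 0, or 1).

1

Euler's criterion: (4/11) ≡ 4^5 (mod 11).
4^2 ≡ 5 (mod 11)
4^4 ≡ 3 (mod 11)
4^5 = 4^(4+1) ≡ 1 (mod 11).
Result is 1, so (4/11) = 1.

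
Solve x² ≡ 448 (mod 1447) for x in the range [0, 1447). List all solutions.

522, 925

Since 1447 ≡ 3 (mod 4), a square root of 448 is 448^((1447+1)/4) = 448^362 mod 1447.
Repeated squaring: 448^2≡1018, 448^4≡272, 448^8≡187, 448^16≡241, 448^32≡201, 448^64≡1332, 448^128≡202, 448^256≡288 (mod 1447).
448^362 = 448^(256+64+32+8+2) ≡ 925 (mod 1447).
Check: 925² = 855625 ≡ 448 (mod 1447). The two roots are 522 and 925.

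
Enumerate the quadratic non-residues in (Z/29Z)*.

2 3 8 10 11 12 14 15 17 18 19 21 26 27

Square k = 1,…,14 (k and 29−k give the same square):
1²=1, 2²=4, 3²=9, 4²=16, 5²=25, 6²≡7, 7²≡20, 8²≡6, 9²≡23, 10²≡13, 11²≡5, 12²≡28, 13²≡24, 14²≡22 (mod 29).
The residues are {1, 4, 5, 6, 7, 9, 13, 16, 20, 22, 23, 24, 25, 28}; the non-residues are the remaining 14 nonzero classes.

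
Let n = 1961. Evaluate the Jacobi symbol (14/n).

Pull out 2: since 1961 ≡ 1 (mod 8), (2/1961) = +1.
Reciprocity: 7 ≡ 3 and 1961 ≡ 1 (mod 4), so (7/1961) = +(1961/7).
Reduce top mod 7: now compute (1/7).
Reached (1/7) = 1. Collecting the sign flips along the way, the symbol is +1.

1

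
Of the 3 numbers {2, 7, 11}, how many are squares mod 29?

1

(2/29) = -1 → non-residue.
(7/29) = +1 → QR.
(11/29) = -1 → non-residue.
Total quadratic residues among the 3: 1.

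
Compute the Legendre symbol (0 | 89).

0

Top reduces to 0: gcd > 1, so the symbol is 0.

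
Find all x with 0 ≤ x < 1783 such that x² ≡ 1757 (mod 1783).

724, 1059

Since 1783 ≡ 3 (mod 4), a square root of 1757 is 1757^((1783+1)/4) = 1757^446 mod 1783.
Repeated squaring: 1757^2≡676, 1757^4≡528, 1757^8≡636, 1757^16≡1538, 1757^32≡1186, 1757^64≡1592, 1757^128≡821, 1757^256≡67 (mod 1783).
1757^446 = 1757^(256+128+32+16+8+4+2) ≡ 724 (mod 1783).
Check: 724² = 524176 ≡ 1757 (mod 1783). The two roots are 724 and 1059.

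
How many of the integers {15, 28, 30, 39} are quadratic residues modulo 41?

(15/41) = -1 → non-residue.
(28/41) = -1 → non-residue.
(30/41) = -1 → non-residue.
(39/41) = +1 → QR.
Total quadratic residues among the 4: 1.

1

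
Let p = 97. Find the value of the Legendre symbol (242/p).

1

First reduce: 242 ≡ 48 (mod 97).
Pull out 2^4: since 97 ≡ 1 (mod 8), (2/97) = +1, so (2/97)^4 = +1.
Reciprocity: 3 ≡ 3 and 97 ≡ 1 (mod 4), so (3/97) = +(97/3).
Reduce top mod 3: now compute (1/3).
Reached (1/3) = 1. Collecting the sign flips along the way, the symbol is +1.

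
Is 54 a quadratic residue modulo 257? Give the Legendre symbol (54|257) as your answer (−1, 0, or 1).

-1

Euler's criterion: (54/257) ≡ 54^128 (mod 257).
54^2 ≡ 89 (mod 257)
54^4 ≡ 211 (mod 257)
54^8 ≡ 60 (mod 257)
54^16 ≡ 2 (mod 257)
54^32 ≡ 4 (mod 257)
54^64 ≡ 16 (mod 257)
54^128 ≡ 256 (mod 257)
54^128 = 54^(128) ≡ 256 (mod 257).
Result is 256 ≡ −1, so (54/257) = −1.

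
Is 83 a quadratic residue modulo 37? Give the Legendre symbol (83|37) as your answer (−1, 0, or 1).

1

First reduce: 83 ≡ 9 (mod 37).
Reciprocity: 9 ≡ 1 and 37 ≡ 1 (mod 4), so (9/37) = +(37/9).
Reduce top mod 9: now compute (1/9).
Reached (1/9) = 1. Collecting the sign flips along the way, the symbol is +1.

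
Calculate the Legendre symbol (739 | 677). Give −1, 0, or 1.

First reduce: 739 ≡ 62 (mod 677).
Pull out 2: since 677 ≡ 5 (mod 8), (2/677) = -1.
Reciprocity: 31 ≡ 3 and 677 ≡ 1 (mod 4), so (31/677) = +(677/31).
Reduce top mod 31: now compute (26/31).
Pull out 2: since 31 ≡ 7 (mod 8), (2/31) = +1.
Reciprocity: 13 ≡ 1 and 31 ≡ 3 (mod 4), so (13/31) = +(31/13).
Reduce top mod 13: now compute (5/13).
Reciprocity: 5 ≡ 1 and 13 ≡ 1 (mod 4), so (5/13) = +(13/5).
Reduce top mod 5: now compute (3/5).
Reciprocity: 3 ≡ 3 and 5 ≡ 1 (mod 4), so (3/5) = +(5/3).
Reduce top mod 3: now compute (2/3).
Pull out 2: since 3 ≡ 3 (mod 8), (2/3) = -1.
Reached (1/3) = 1. Collecting the sign flips along the way, the symbol is +1.

1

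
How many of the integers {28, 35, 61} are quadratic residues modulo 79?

0

(28/79) = -1 → non-residue.
(35/79) = -1 → non-residue.
(61/79) = -1 → non-residue.
Total quadratic residues among the 3: 0.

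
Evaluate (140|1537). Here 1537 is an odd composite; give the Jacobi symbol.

-1

Pull out 2^2: since 1537 ≡ 1 (mod 8), (2/1537) = +1, so (2/1537)^2 = +1.
Reciprocity: 35 ≡ 3 and 1537 ≡ 1 (mod 4), so (35/1537) = +(1537/35).
Reduce top mod 35: now compute (32/35).
Pull out 2^5: since 35 ≡ 3 (mod 8), (2/35) = -1, so (2/35)^5 = -1.
Reached (1/35) = 1. Collecting the sign flips along the way, the symbol is -1.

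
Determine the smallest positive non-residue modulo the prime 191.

7

(2/191) = +1, so 2 is a residue.
(3/191) = +1, so 3 is a residue.
(4/191) = +1, so 4 is a residue.
(5/191) = +1, so 5 is a residue.
(6/191) = +1, so 6 is a residue.
(7/191) = −1, so 7 is the smallest positive non-residue mod 191.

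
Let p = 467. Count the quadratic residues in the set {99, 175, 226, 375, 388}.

2

(99/467) = -1 → non-residue.
(175/467) = +1 → QR.
(226/467) = -1 → non-residue.
(375/467) = -1 → non-residue.
(388/467) = +1 → QR.
Total quadratic residues among the 5: 2.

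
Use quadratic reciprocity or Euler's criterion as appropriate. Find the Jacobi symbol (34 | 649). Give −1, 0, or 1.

Pull out 2: since 649 ≡ 1 (mod 8), (2/649) = +1.
Reciprocity: 17 ≡ 1 and 649 ≡ 1 (mod 4), so (17/649) = +(649/17).
Reduce top mod 17: now compute (3/17).
Reciprocity: 3 ≡ 3 and 17 ≡ 1 (mod 4), so (3/17) = +(17/3).
Reduce top mod 3: now compute (2/3).
Pull out 2: since 3 ≡ 3 (mod 8), (2/3) = -1.
Reached (1/3) = 1. Collecting the sign flips along the way, the symbol is -1.

-1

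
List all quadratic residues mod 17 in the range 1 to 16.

1,2,4,8,9,13,15,16

Square k = 1,…,8 (k and 17−k give the same square):
1²=1, 2²=4, 3²=9, 4²=16, 5²≡8, 6²≡2, 7²≡15, 8²≡13 (mod 17).
So the quadratic residues mod 17 are {1, 2, 4, 8, 9, 13, 15, 16}.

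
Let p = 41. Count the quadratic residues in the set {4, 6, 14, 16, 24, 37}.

3

(4/41) = +1 → QR.
(6/41) = -1 → non-residue.
(14/41) = -1 → non-residue.
(16/41) = +1 → QR.
(24/41) = -1 → non-residue.
(37/41) = +1 → QR.
Total quadratic residues among the 6: 3.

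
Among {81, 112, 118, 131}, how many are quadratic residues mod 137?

3

(81/137) = +1 → QR.
(112/137) = +1 → QR.
(118/137) = +1 → QR.
(131/137) = -1 → non-residue.
Total quadratic residues among the 4: 3.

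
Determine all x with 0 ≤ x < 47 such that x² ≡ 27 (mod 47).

11, 36

Since 47 ≡ 3 (mod 4), a square root of 27 is 27^((47+1)/4) = 27^12 mod 47.
Repeated squaring: 27^2≡24, 27^4≡12, 27^8≡3 (mod 47).
27^12 = 27^(8+4) ≡ 36 (mod 47).
Check: 36² = 1296 ≡ 27 (mod 47). The two roots are 11 and 36.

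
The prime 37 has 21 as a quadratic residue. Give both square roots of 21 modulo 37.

37 ≡ 1 (mod 4), so we find a root by search.
Trying successive values, 13² = 169 ≡ 21 (mod 37). The other root is 37 − 13 = 24.

13, 24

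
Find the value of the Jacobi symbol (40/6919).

Pull out 2^3: since 6919 ≡ 7 (mod 8), (2/6919) = +1, so (2/6919)^3 = +1.
Reciprocity: 5 ≡ 1 and 6919 ≡ 3 (mod 4), so (5/6919) = +(6919/5).
Reduce top mod 5: now compute (4/5).
Pull out 2^2: since 5 ≡ 5 (mod 8), (2/5) = -1, so (2/5)^2 = +1.
Reached (1/5) = 1. Collecting the sign flips along the way, the symbol is +1.

1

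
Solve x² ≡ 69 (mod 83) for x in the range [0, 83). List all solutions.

22, 61

Since 83 ≡ 3 (mod 4), a square root of 69 is 69^((83+1)/4) = 69^21 mod 83.
Repeated squaring: 69^2≡30, 69^4≡70, 69^8≡3, 69^16≡9 (mod 83).
69^21 = 69^(16+4+1) ≡ 61 (mod 83).
Check: 61² = 3721 ≡ 69 (mod 83). The two roots are 22 and 61.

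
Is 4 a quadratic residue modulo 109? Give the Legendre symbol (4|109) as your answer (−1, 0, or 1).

1

Pull out 2^2: since 109 ≡ 5 (mod 8), (2/109) = -1, so (2/109)^2 = +1.
Reached (1/109) = 1. Collecting the sign flips along the way, the symbol is +1.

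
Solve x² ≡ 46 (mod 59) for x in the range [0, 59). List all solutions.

Since 59 ≡ 3 (mod 4), a square root of 46 is 46^((59+1)/4) = 46^15 mod 59.
Repeated squaring: 46^2≡51, 46^4≡5, 46^8≡25 (mod 59).
46^15 = 46^(8+4+2+1) ≡ 20 (mod 59).
Check: 20² = 400 ≡ 46 (mod 59). The two roots are 20 and 39.

20, 39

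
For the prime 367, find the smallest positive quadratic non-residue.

3

(2/367) = +1, so 2 is a residue.
(3/367) = −1, so 3 is the smallest positive non-residue mod 367.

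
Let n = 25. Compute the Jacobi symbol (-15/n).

0

First reduce: -15 ≡ 10 (mod 25).
Pull out 2: since 25 ≡ 1 (mod 8), (2/25) = +1.
Reciprocity: 5 ≡ 1 and 25 ≡ 1 (mod 4), so (5/25) = +(25/5).
Reduce top mod 5: now compute (0/5).
Top reduces to 0: gcd > 1, so the symbol is 0.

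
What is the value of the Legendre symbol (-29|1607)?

First reduce: -29 ≡ 1578 (mod 1607).
Pull out 2: since 1607 ≡ 7 (mod 8), (2/1607) = +1.
Reciprocity: 789 ≡ 1 and 1607 ≡ 3 (mod 4), so (789/1607) = +(1607/789).
Reduce top mod 789: now compute (29/789).
Reciprocity: 29 ≡ 1 and 789 ≡ 1 (mod 4), so (29/789) = +(789/29).
Reduce top mod 29: now compute (6/29).
Pull out 2: since 29 ≡ 5 (mod 8), (2/29) = -1.
Reciprocity: 3 ≡ 3 and 29 ≡ 1 (mod 4), so (3/29) = +(29/3).
Reduce top mod 3: now compute (2/3).
Pull out 2: since 3 ≡ 3 (mod 8), (2/3) = -1.
Reached (1/3) = 1. Collecting the sign flips along the way, the symbol is +1.

1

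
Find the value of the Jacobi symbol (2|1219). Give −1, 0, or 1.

Pull out 2: since 1219 ≡ 3 (mod 8), (2/1219) = -1.
Reached (1/1219) = 1. Collecting the sign flips along the way, the symbol is -1.

-1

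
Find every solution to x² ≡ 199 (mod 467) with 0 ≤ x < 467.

40, 427

Since 467 ≡ 3 (mod 4), a square root of 199 is 199^((467+1)/4) = 199^117 mod 467.
Repeated squaring: 199^2≡373, 199^4≡430, 199^8≡435, 199^16≡90, 199^32≡161, 199^64≡236 (mod 467).
199^117 = 199^(64+32+16+4+1) ≡ 40 (mod 467).
Check: 40² = 1600 ≡ 199 (mod 467). The two roots are 40 and 427.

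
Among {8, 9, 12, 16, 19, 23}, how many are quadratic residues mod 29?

(8/29) = -1 → non-residue.
(9/29) = +1 → QR.
(12/29) = -1 → non-residue.
(16/29) = +1 → QR.
(19/29) = -1 → non-residue.
(23/29) = +1 → QR.
Total quadratic residues among the 6: 3.

3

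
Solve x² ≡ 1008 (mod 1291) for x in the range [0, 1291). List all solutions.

Since 1291 ≡ 3 (mod 4), a square root of 1008 is 1008^((1291+1)/4) = 1008^323 mod 1291.
Repeated squaring: 1008^2≡47, 1008^4≡918, 1008^8≡992, 1008^16≡322, 1008^32≡404, 1008^64≡550, 1008^128≡406, 1008^256≡879 (mod 1291).
1008^323 = 1008^(256+64+2+1) ≡ 561 (mod 1291).
Check: 561² = 314721 ≡ 1008 (mod 1291). The two roots are 561 and 730.

561, 730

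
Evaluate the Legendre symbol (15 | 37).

-1

Euler's criterion: (15/37) ≡ 15^18 (mod 37).
15^2 ≡ 3 (mod 37)
15^4 ≡ 9 (mod 37)
15^8 ≡ 7 (mod 37)
15^16 ≡ 12 (mod 37)
15^18 = 15^(16+2) ≡ 36 (mod 37).
Result is 36 ≡ −1, so (15/37) = −1.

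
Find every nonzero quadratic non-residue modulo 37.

Square k = 1,…,18 (k and 37−k give the same square):
1²=1, 2²=4, 3²=9, 4²=16, 5²=25, 6²=36, 7²≡12, 8²≡27, 9²≡7, 10²≡26, 11²≡10, 12²≡33, 13²≡21, 14²≡11, 15²≡3, 16²≡34, 17²≡30, 18²≡28 (mod 37).
The residues are {1, 3, 4, 7, 9, 10, 11, 12, 16, 21, 25, 26, 27, 28, 30, 33, 34, 36}; the non-residues are the remaining 18 nonzero classes.

2 5 6 8 13 14 15 17 18 19 20 22 23 24 29 31 32 35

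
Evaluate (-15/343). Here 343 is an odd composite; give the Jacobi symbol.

First reduce: -15 ≡ 328 (mod 343).
Pull out 2^3: since 343 ≡ 7 (mod 8), (2/343) = +1, so (2/343)^3 = +1.
Reciprocity: 41 ≡ 1 and 343 ≡ 3 (mod 4), so (41/343) = +(343/41).
Reduce top mod 41: now compute (15/41).
Reciprocity: 15 ≡ 3 and 41 ≡ 1 (mod 4), so (15/41) = +(41/15).
Reduce top mod 15: now compute (11/15).
Reciprocity: 11 ≡ 3 and 15 ≡ 3 (mod 4), so (11/15) = −(15/11).
Reduce top mod 11: now compute (4/11).
Pull out 2^2: since 11 ≡ 3 (mod 8), (2/11) = -1, so (2/11)^2 = +1.
Reached (1/11) = 1. Collecting the sign flips along the way, the symbol is -1.

-1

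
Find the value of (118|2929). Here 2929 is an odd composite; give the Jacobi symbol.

-1

Pull out 2: since 2929 ≡ 1 (mod 8), (2/2929) = +1.
Reciprocity: 59 ≡ 3 and 2929 ≡ 1 (mod 4), so (59/2929) = +(2929/59).
Reduce top mod 59: now compute (38/59).
Pull out 2: since 59 ≡ 3 (mod 8), (2/59) = -1.
Reciprocity: 19 ≡ 3 and 59 ≡ 3 (mod 4), so (19/59) = −(59/19).
Reduce top mod 19: now compute (2/19).
Pull out 2: since 19 ≡ 3 (mod 8), (2/19) = -1.
Reached (1/19) = 1. Collecting the sign flips along the way, the symbol is -1.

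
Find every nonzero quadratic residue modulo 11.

Square k = 1,…,5 (k and 11−k give the same square):
1²=1, 2²=4, 3²=9, 4²≡5, 5²≡3 (mod 11).
So the quadratic residues mod 11 are {1, 3, 4, 5, 9}.

1,3,4,5,9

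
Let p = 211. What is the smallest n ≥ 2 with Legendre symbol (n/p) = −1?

2

(2/211) = −1, so 2 is the smallest positive non-residue mod 211.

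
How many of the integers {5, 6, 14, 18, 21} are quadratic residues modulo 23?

2

(5/23) = -1 → non-residue.
(6/23) = +1 → QR.
(14/23) = -1 → non-residue.
(18/23) = +1 → QR.
(21/23) = -1 → non-residue.
Total quadratic residues among the 5: 2.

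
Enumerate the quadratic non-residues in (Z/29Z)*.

2, 3, 8, 10, 11, 12, 14, 15, 17, 18, 19, 21, 26, 27

Square k = 1,…,14 (k and 29−k give the same square):
1²=1, 2²=4, 3²=9, 4²=16, 5²=25, 6²≡7, 7²≡20, 8²≡6, 9²≡23, 10²≡13, 11²≡5, 12²≡28, 13²≡24, 14²≡22 (mod 29).
The residues are {1, 4, 5, 6, 7, 9, 13, 16, 20, 22, 23, 24, 25, 28}; the non-residues are the remaining 14 nonzero classes.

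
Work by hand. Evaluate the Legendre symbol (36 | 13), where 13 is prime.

First reduce: 36 ≡ 10 (mod 13).
Pull out 2: since 13 ≡ 5 (mod 8), (2/13) = -1.
Reciprocity: 5 ≡ 1 and 13 ≡ 1 (mod 4), so (5/13) = +(13/5).
Reduce top mod 5: now compute (3/5).
Reciprocity: 3 ≡ 3 and 5 ≡ 1 (mod 4), so (3/5) = +(5/3).
Reduce top mod 3: now compute (2/3).
Pull out 2: since 3 ≡ 3 (mod 8), (2/3) = -1.
Reached (1/3) = 1. Collecting the sign flips along the way, the symbol is +1.

1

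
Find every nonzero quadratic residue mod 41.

1 2 4 5 8 9 10 16 18 20 21 23 25 31 32 33 36 37 39 40

Square k = 1,…,20 (k and 41−k give the same square):
1²=1, 2²=4, 3²=9, 4²=16, 5²=25, 6²=36, 7²≡8, 8²≡23, 9²≡40, 10²≡18, 11²≡39, 12²≡21, 13²≡5, 14²≡32, 15²≡20, 16²≡10, 17²≡2, 18²≡37, 19²≡33, 20²≡31 (mod 41).
So the quadratic residues mod 41 are {1, 2, 4, 5, 8, 9, 10, 16, 18, 20, 21, 23, 25, 31, 32, 33, 36, 37, 39, 40}.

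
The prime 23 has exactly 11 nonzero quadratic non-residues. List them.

Square k = 1,…,11 (k and 23−k give the same square):
1²=1, 2²=4, 3²=9, 4²=16, 5²≡2, 6²≡13, 7²≡3, 8²≡18, 9²≡12, 10²≡8, 11²≡6 (mod 23).
The residues are {1, 2, 3, 4, 6, 8, 9, 12, 13, 16, 18}; the non-residues are the remaining 11 nonzero classes.

5, 7, 10, 11, 14, 15, 17, 19, 20, 21, 22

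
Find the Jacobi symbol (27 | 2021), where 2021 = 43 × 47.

-1

Reciprocity: 27 ≡ 3 and 2021 ≡ 1 (mod 4), so (27/2021) = +(2021/27).
Reduce top mod 27: now compute (23/27).
Reciprocity: 23 ≡ 3 and 27 ≡ 3 (mod 4), so (23/27) = −(27/23).
Reduce top mod 23: now compute (4/23).
Pull out 2^2: since 23 ≡ 7 (mod 8), (2/23) = +1, so (2/23)^2 = +1.
Reached (1/23) = 1. Collecting the sign flips along the way, the symbol is -1.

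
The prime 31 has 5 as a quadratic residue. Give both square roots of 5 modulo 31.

6, 25

Since 31 ≡ 3 (mod 4), a square root of 5 is 5^((31+1)/4) = 5^8 mod 31.
Repeated squaring: 5^2≡25, 5^4≡5, 5^8≡25 (mod 31).
5^8 = 5^(8) ≡ 25 (mod 31).
Check: 25² = 625 ≡ 5 (mod 31). The two roots are 6 and 25.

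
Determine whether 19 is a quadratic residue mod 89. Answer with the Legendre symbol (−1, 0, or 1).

Reciprocity: 19 ≡ 3 and 89 ≡ 1 (mod 4), so (19/89) = +(89/19).
Reduce top mod 19: now compute (13/19).
Reciprocity: 13 ≡ 1 and 19 ≡ 3 (mod 4), so (13/19) = +(19/13).
Reduce top mod 13: now compute (6/13).
Pull out 2: since 13 ≡ 5 (mod 8), (2/13) = -1.
Reciprocity: 3 ≡ 3 and 13 ≡ 1 (mod 4), so (3/13) = +(13/3).
Reduce top mod 3: now compute (1/3).
Reached (1/3) = 1. Collecting the sign flips along the way, the symbol is -1.

-1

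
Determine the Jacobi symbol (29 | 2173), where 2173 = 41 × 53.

Reciprocity: 29 ≡ 1 and 2173 ≡ 1 (mod 4), so (29/2173) = +(2173/29).
Reduce top mod 29: now compute (27/29).
Reciprocity: 27 ≡ 3 and 29 ≡ 1 (mod 4), so (27/29) = +(29/27).
Reduce top mod 27: now compute (2/27).
Pull out 2: since 27 ≡ 3 (mod 8), (2/27) = -1.
Reached (1/27) = 1. Collecting the sign flips along the way, the symbol is -1.

-1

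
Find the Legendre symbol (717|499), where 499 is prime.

-1

First reduce: 717 ≡ 218 (mod 499).
Pull out 2: since 499 ≡ 3 (mod 8), (2/499) = -1.
Reciprocity: 109 ≡ 1 and 499 ≡ 3 (mod 4), so (109/499) = +(499/109).
Reduce top mod 109: now compute (63/109).
Reciprocity: 63 ≡ 3 and 109 ≡ 1 (mod 4), so (63/109) = +(109/63).
Reduce top mod 63: now compute (46/63).
Pull out 2: since 63 ≡ 7 (mod 8), (2/63) = +1.
Reciprocity: 23 ≡ 3 and 63 ≡ 3 (mod 4), so (23/63) = −(63/23).
Reduce top mod 23: now compute (17/23).
Reciprocity: 17 ≡ 1 and 23 ≡ 3 (mod 4), so (17/23) = +(23/17).
Reduce top mod 17: now compute (6/17).
Pull out 2: since 17 ≡ 1 (mod 8), (2/17) = +1.
Reciprocity: 3 ≡ 3 and 17 ≡ 1 (mod 4), so (3/17) = +(17/3).
Reduce top mod 3: now compute (2/3).
Pull out 2: since 3 ≡ 3 (mod 8), (2/3) = -1.
Reached (1/3) = 1. Collecting the sign flips along the way, the symbol is -1.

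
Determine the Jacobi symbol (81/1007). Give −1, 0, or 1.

Reciprocity: 81 ≡ 1 and 1007 ≡ 3 (mod 4), so (81/1007) = +(1007/81).
Reduce top mod 81: now compute (35/81).
Reciprocity: 35 ≡ 3 and 81 ≡ 1 (mod 4), so (35/81) = +(81/35).
Reduce top mod 35: now compute (11/35).
Reciprocity: 11 ≡ 3 and 35 ≡ 3 (mod 4), so (11/35) = −(35/11).
Reduce top mod 11: now compute (2/11).
Pull out 2: since 11 ≡ 3 (mod 8), (2/11) = -1.
Reached (1/11) = 1. Collecting the sign flips along the way, the symbol is +1.

1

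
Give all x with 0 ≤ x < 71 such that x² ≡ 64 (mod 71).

8, 63

Since 71 ≡ 3 (mod 4), a square root of 64 is 64^((71+1)/4) = 64^18 mod 71.
Repeated squaring: 64^2≡49, 64^4≡58, 64^8≡27, 64^16≡19 (mod 71).
64^18 = 64^(16+2) ≡ 8 (mod 71).
Check: 8² = 64 ≡ 64 (mod 71). The two roots are 8 and 63.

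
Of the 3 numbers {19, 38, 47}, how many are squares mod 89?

1

(19/89) = -1 → non-residue.
(38/89) = -1 → non-residue.
(47/89) = +1 → QR.
Total quadratic residues among the 3: 1.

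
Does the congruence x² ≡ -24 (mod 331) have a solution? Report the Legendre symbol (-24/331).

-1

First reduce: -24 ≡ 307 (mod 331).
Reciprocity: 307 ≡ 3 and 331 ≡ 3 (mod 4), so (307/331) = −(331/307).
Reduce top mod 307: now compute (24/307).
Pull out 2^3: since 307 ≡ 3 (mod 8), (2/307) = -1, so (2/307)^3 = -1.
Reciprocity: 3 ≡ 3 and 307 ≡ 3 (mod 4), so (3/307) = −(307/3).
Reduce top mod 3: now compute (1/3).
Reached (1/3) = 1. Collecting the sign flips along the way, the symbol is -1.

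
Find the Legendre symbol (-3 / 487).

1

First reduce: -3 ≡ 484 (mod 487).
Pull out 2^2: since 487 ≡ 7 (mod 8), (2/487) = +1, so (2/487)^2 = +1.
Reciprocity: 121 ≡ 1 and 487 ≡ 3 (mod 4), so (121/487) = +(487/121).
Reduce top mod 121: now compute (3/121).
Reciprocity: 3 ≡ 3 and 121 ≡ 1 (mod 4), so (3/121) = +(121/3).
Reduce top mod 3: now compute (1/3).
Reached (1/3) = 1. Collecting the sign flips along the way, the symbol is +1.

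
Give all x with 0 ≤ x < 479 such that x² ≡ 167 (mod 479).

Since 479 ≡ 3 (mod 4), a square root of 167 is 167^((479+1)/4) = 167^120 mod 479.
Repeated squaring: 167^2≡107, 167^4≡432, 167^8≡293, 167^16≡108, 167^32≡168, 167^64≡442 (mod 479).
167^120 = 167^(64+32+16+8) ≡ 330 (mod 479).
Check: 330² = 108900 ≡ 167 (mod 479). The two roots are 149 and 330.

149, 330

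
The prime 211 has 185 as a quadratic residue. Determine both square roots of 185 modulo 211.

94, 117

Since 211 ≡ 3 (mod 4), a square root of 185 is 185^((211+1)/4) = 185^53 mod 211.
Repeated squaring: 185^2≡43, 185^4≡161, 185^8≡179, 185^16≡180, 185^32≡117 (mod 211).
185^53 = 185^(32+16+4+1) ≡ 117 (mod 211).
Check: 117² = 13689 ≡ 185 (mod 211). The two roots are 94 and 117.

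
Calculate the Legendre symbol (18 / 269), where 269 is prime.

-1

Pull out 2: since 269 ≡ 5 (mod 8), (2/269) = -1.
Reciprocity: 9 ≡ 1 and 269 ≡ 1 (mod 4), so (9/269) = +(269/9).
Reduce top mod 9: now compute (8/9).
Pull out 2^3: since 9 ≡ 1 (mod 8), (2/9) = +1, so (2/9)^3 = +1.
Reached (1/9) = 1. Collecting the sign flips along the way, the symbol is -1.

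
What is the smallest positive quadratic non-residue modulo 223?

3

(2/223) = +1, so 2 is a residue.
(3/223) = −1, so 3 is the smallest positive non-residue mod 223.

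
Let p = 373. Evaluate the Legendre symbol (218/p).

Euler's criterion: (218/373) ≡ 218^186 (mod 373).
218^2 ≡ 153 (mod 373)
218^4 ≡ 283 (mod 373)
218^8 ≡ 267 (mod 373)
218^16 ≡ 46 (mod 373)
218^32 ≡ 251 (mod 373)
218^64 ≡ 337 (mod 373)
218^128 ≡ 177 (mod 373)
218^186 = 218^(128+32+16+8+2) ≡ 372 (mod 373).
Result is 372 ≡ −1, so (218/373) = −1.

-1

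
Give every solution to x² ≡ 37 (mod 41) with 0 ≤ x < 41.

41 ≡ 1 (mod 4), so we find a root by search.
Trying successive values, 18² = 324 ≡ 37 (mod 41). The other root is 41 − 18 = 23.

18, 23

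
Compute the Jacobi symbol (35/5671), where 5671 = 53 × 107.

Reciprocity: 35 ≡ 3 and 5671 ≡ 3 (mod 4), so (35/5671) = −(5671/35).
Reduce top mod 35: now compute (1/35).
Reached (1/35) = 1. Collecting the sign flips along the way, the symbol is -1.

-1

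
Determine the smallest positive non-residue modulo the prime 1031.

7

(2/1031) = +1, so 2 is a residue.
(3/1031) = +1, so 3 is a residue.
(4/1031) = +1, so 4 is a residue.
(5/1031) = +1, so 5 is a residue.
(6/1031) = +1, so 6 is a residue.
(7/1031) = −1, so 7 is the smallest positive non-residue mod 1031.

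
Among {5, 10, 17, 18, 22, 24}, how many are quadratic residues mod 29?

3

(5/29) = +1 → QR.
(10/29) = -1 → non-residue.
(17/29) = -1 → non-residue.
(18/29) = -1 → non-residue.
(22/29) = +1 → QR.
(24/29) = +1 → QR.
Total quadratic residues among the 6: 3.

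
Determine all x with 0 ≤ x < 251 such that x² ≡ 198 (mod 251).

82, 169

Since 251 ≡ 3 (mod 4), a square root of 198 is 198^((251+1)/4) = 198^63 mod 251.
Repeated squaring: 198^2≡48, 198^4≡45, 198^8≡17, 198^16≡38, 198^32≡189 (mod 251).
198^63 = 198^(32+16+8+4+2+1) ≡ 169 (mod 251).
Check: 169² = 28561 ≡ 198 (mod 251). The two roots are 82 and 169.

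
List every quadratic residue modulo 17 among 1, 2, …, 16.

Square k = 1,…,8 (k and 17−k give the same square):
1²=1, 2²=4, 3²=9, 4²=16, 5²≡8, 6²≡2, 7²≡15, 8²≡13 (mod 17).
So the quadratic residues mod 17 are {1, 2, 4, 8, 9, 13, 15, 16}.

1,2,4,8,9,13,15,16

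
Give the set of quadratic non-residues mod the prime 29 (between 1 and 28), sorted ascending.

2, 3, 8, 10, 11, 12, 14, 15, 17, 18, 19, 21, 26, 27

Square k = 1,…,14 (k and 29−k give the same square):
1²=1, 2²=4, 3²=9, 4²=16, 5²=25, 6²≡7, 7²≡20, 8²≡6, 9²≡23, 10²≡13, 11²≡5, 12²≡28, 13²≡24, 14²≡22 (mod 29).
The residues are {1, 4, 5, 6, 7, 9, 13, 16, 20, 22, 23, 24, 25, 28}; the non-residues are the remaining 14 nonzero classes.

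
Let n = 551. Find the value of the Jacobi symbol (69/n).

1

Reciprocity: 69 ≡ 1 and 551 ≡ 3 (mod 4), so (69/551) = +(551/69).
Reduce top mod 69: now compute (68/69).
Pull out 2^2: since 69 ≡ 5 (mod 8), (2/69) = -1, so (2/69)^2 = +1.
Reciprocity: 17 ≡ 1 and 69 ≡ 1 (mod 4), so (17/69) = +(69/17).
Reduce top mod 17: now compute (1/17).
Reached (1/17) = 1. Collecting the sign flips along the way, the symbol is +1.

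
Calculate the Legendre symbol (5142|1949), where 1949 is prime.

1

First reduce: 5142 ≡ 1244 (mod 1949).
Pull out 2^2: since 1949 ≡ 5 (mod 8), (2/1949) = -1, so (2/1949)^2 = +1.
Reciprocity: 311 ≡ 3 and 1949 ≡ 1 (mod 4), so (311/1949) = +(1949/311).
Reduce top mod 311: now compute (83/311).
Reciprocity: 83 ≡ 3 and 311 ≡ 3 (mod 4), so (83/311) = −(311/83).
Reduce top mod 83: now compute (62/83).
Pull out 2: since 83 ≡ 3 (mod 8), (2/83) = -1.
Reciprocity: 31 ≡ 3 and 83 ≡ 3 (mod 4), so (31/83) = −(83/31).
Reduce top mod 31: now compute (21/31).
Reciprocity: 21 ≡ 1 and 31 ≡ 3 (mod 4), so (21/31) = +(31/21).
Reduce top mod 21: now compute (10/21).
Pull out 2: since 21 ≡ 5 (mod 8), (2/21) = -1.
Reciprocity: 5 ≡ 1 and 21 ≡ 1 (mod 4), so (5/21) = +(21/5).
Reduce top mod 5: now compute (1/5).
Reached (1/5) = 1. Collecting the sign flips along the way, the symbol is +1.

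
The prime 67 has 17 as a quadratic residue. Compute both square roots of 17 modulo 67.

Since 67 ≡ 3 (mod 4), a square root of 17 is 17^((67+1)/4) = 17^17 mod 67.
Repeated squaring: 17^2≡21, 17^4≡39, 17^8≡47, 17^16≡65 (mod 67).
17^17 = 17^(16+1) ≡ 33 (mod 67).
Check: 33² = 1089 ≡ 17 (mod 67). The two roots are 33 and 34.

33, 34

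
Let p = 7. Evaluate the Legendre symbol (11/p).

First reduce: 11 ≡ 4 (mod 7).
Pull out 2^2: since 7 ≡ 7 (mod 8), (2/7) = +1, so (2/7)^2 = +1.
Reached (1/7) = 1. Collecting the sign flips along the way, the symbol is +1.

1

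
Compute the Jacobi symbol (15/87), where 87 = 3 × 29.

Reciprocity: 15 ≡ 3 and 87 ≡ 3 (mod 4), so (15/87) = −(87/15).
Reduce top mod 15: now compute (12/15).
Pull out 2^2: since 15 ≡ 7 (mod 8), (2/15) = +1, so (2/15)^2 = +1.
Reciprocity: 3 ≡ 3 and 15 ≡ 3 (mod 4), so (3/15) = −(15/3).
Reduce top mod 3: now compute (0/3).
Top reduces to 0: gcd > 1, so the symbol is 0.

0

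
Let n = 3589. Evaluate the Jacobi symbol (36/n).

1

Pull out 2^2: since 3589 ≡ 5 (mod 8), (2/3589) = -1, so (2/3589)^2 = +1.
Reciprocity: 9 ≡ 1 and 3589 ≡ 1 (mod 4), so (9/3589) = +(3589/9).
Reduce top mod 9: now compute (7/9).
Reciprocity: 7 ≡ 3 and 9 ≡ 1 (mod 4), so (7/9) = +(9/7).
Reduce top mod 7: now compute (2/7).
Pull out 2: since 7 ≡ 7 (mod 8), (2/7) = +1.
Reached (1/7) = 1. Collecting the sign flips along the way, the symbol is +1.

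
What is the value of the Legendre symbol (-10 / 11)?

Euler's criterion: (-10/11) ≡ 1^5 (mod 11).
1^2 ≡ 1 (mod 11)
1^4 ≡ 1 (mod 11)
1^5 = 1^(4+1) ≡ 1 (mod 11).
Result is 1, so (-10/11) = 1.

1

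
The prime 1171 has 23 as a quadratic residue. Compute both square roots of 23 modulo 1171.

211, 960

Since 1171 ≡ 3 (mod 4), a square root of 23 is 23^((1171+1)/4) = 23^293 mod 1171.
Repeated squaring: 23^2≡529, 23^4≡1143, 23^8≡784, 23^16≡1052, 23^32≡109, 23^64≡171, 23^128≡1137, 23^256≡1156 (mod 1171).
23^293 = 23^(256+32+4+1) ≡ 211 (mod 1171).
Check: 211² = 44521 ≡ 23 (mod 1171). The two roots are 211 and 960.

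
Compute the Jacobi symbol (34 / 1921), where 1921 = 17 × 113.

Pull out 2: since 1921 ≡ 1 (mod 8), (2/1921) = +1.
Reciprocity: 17 ≡ 1 and 1921 ≡ 1 (mod 4), so (17/1921) = +(1921/17).
Reduce top mod 17: now compute (0/17).
Top reduces to 0: gcd > 1, so the symbol is 0.

0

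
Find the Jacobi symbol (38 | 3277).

Pull out 2: since 3277 ≡ 5 (mod 8), (2/3277) = -1.
Reciprocity: 19 ≡ 3 and 3277 ≡ 1 (mod 4), so (19/3277) = +(3277/19).
Reduce top mod 19: now compute (9/19).
Reciprocity: 9 ≡ 1 and 19 ≡ 3 (mod 4), so (9/19) = +(19/9).
Reduce top mod 9: now compute (1/9).
Reached (1/9) = 1. Collecting the sign flips along the way, the symbol is -1.

-1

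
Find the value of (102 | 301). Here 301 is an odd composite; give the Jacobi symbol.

Pull out 2: since 301 ≡ 5 (mod 8), (2/301) = -1.
Reciprocity: 51 ≡ 3 and 301 ≡ 1 (mod 4), so (51/301) = +(301/51).
Reduce top mod 51: now compute (46/51).
Pull out 2: since 51 ≡ 3 (mod 8), (2/51) = -1.
Reciprocity: 23 ≡ 3 and 51 ≡ 3 (mod 4), so (23/51) = −(51/23).
Reduce top mod 23: now compute (5/23).
Reciprocity: 5 ≡ 1 and 23 ≡ 3 (mod 4), so (5/23) = +(23/5).
Reduce top mod 5: now compute (3/5).
Reciprocity: 3 ≡ 3 and 5 ≡ 1 (mod 4), so (3/5) = +(5/3).
Reduce top mod 3: now compute (2/3).
Pull out 2: since 3 ≡ 3 (mod 8), (2/3) = -1.
Reached (1/3) = 1. Collecting the sign flips along the way, the symbol is +1.

1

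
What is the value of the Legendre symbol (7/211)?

Reciprocity: 7 ≡ 3 and 211 ≡ 3 (mod 4), so (7/211) = −(211/7).
Reduce top mod 7: now compute (1/7).
Reached (1/7) = 1. Collecting the sign flips along the way, the symbol is -1.

-1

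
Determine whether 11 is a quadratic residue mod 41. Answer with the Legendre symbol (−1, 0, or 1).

Euler's criterion: (11/41) ≡ 11^20 (mod 41).
11^2 ≡ 39 (mod 41)
11^4 ≡ 4 (mod 41)
11^8 ≡ 16 (mod 41)
11^16 ≡ 10 (mod 41)
11^20 = 11^(16+4) ≡ 40 (mod 41).
Result is 40 ≡ −1, so (11/41) = −1.

-1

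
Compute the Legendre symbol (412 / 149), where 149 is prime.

First reduce: 412 ≡ 114 (mod 149).
Pull out 2: since 149 ≡ 5 (mod 8), (2/149) = -1.
Reciprocity: 57 ≡ 1 and 149 ≡ 1 (mod 4), so (57/149) = +(149/57).
Reduce top mod 57: now compute (35/57).
Reciprocity: 35 ≡ 3 and 57 ≡ 1 (mod 4), so (35/57) = +(57/35).
Reduce top mod 35: now compute (22/35).
Pull out 2: since 35 ≡ 3 (mod 8), (2/35) = -1.
Reciprocity: 11 ≡ 3 and 35 ≡ 3 (mod 4), so (11/35) = −(35/11).
Reduce top mod 11: now compute (2/11).
Pull out 2: since 11 ≡ 3 (mod 8), (2/11) = -1.
Reached (1/11) = 1. Collecting the sign flips along the way, the symbol is +1.

1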